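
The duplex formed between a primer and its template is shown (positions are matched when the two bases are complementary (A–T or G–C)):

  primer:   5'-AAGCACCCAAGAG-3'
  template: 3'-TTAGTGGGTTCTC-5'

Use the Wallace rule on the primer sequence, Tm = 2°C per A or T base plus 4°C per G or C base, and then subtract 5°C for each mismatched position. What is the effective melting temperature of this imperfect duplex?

Primer base counts: A=6, T=0, G=3, C=4 → A+T=6, G+C=7
Perfect-match Tm = 2(6) + 4(7) = 12 + 28 = 40°C
Mismatches (positions where the bases are not complementary): 1 (at position 3)
Effective Tm = 40 − 1×5 = 40 − 5 = 35°C

35°C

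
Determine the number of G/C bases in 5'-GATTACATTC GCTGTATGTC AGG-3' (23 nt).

T=8, G=6, C=4, A=5
G+C = 6 + 4 = 10

10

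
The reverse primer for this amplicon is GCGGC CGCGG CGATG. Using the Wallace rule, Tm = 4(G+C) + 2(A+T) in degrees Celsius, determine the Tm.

Base counts: G=8, T=1, C=5, A=1
So N_AT = 2 and N_GC = 13.
Tm = 4·13 + 2·2 = 52 + 4 = 56°C

56°C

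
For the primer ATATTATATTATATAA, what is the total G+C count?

Scanning the sequence gives T=8, A=8, G=0, C=0.
G+C = 0 + 0 = 0

0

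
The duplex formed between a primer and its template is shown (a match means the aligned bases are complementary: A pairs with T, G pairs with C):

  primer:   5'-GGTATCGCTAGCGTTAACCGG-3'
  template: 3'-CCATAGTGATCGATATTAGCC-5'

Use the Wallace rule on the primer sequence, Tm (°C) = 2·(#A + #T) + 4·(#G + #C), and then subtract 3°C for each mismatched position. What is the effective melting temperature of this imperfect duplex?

54°C

Primer base counts: A=4, T=5, G=7, C=5 → A+T=9, G+C=12
Perfect-match Tm = 2(9) + 4(12) = 18 + 48 = 66°C
Mismatches (positions where the bases are not complementary): 4 (at positions 7, 13, 14, 18)
Effective Tm = 66 − 4×3 = 66 − 12 = 54°C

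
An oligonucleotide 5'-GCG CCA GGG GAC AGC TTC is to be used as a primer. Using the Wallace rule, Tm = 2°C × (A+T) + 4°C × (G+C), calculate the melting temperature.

62°C

Scanning the sequence gives C=6, T=2, G=7, A=3.
AT pairs contribute 5, GC pairs contribute 13.
Tm = 4·13 + 2·5 = 52 + 10 = 62°C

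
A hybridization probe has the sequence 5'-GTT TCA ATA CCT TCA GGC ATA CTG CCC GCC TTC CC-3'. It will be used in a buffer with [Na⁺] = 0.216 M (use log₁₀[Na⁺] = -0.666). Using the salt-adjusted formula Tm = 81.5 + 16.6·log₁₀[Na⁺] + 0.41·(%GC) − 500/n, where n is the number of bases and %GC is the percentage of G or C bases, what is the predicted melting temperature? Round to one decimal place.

78.4°C

Length n = 35. G=5, C=14, T=10, A=6
G+C = 19, so %GC = 19/35 × 100 = 54.286%
Salt term: 16.6 × (-0.666) = -11.056
GC term: 0.41 × 54.286 = 22.257; length term: −500/35 = −14.286
Tm = 81.5 + (-11.056) + 22.257 − 14.286 = 78.415 → 78.4°C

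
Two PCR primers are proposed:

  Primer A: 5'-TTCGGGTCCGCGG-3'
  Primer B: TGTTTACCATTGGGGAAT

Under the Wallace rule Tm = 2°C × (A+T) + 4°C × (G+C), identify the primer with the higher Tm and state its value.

Primer A: A+T=3, G+C=10 → Tm = 2(3)+4(10) = 46°C
Primer B: A+T=11, G+C=7 → Tm = 2(11)+4(7) = 50°C
46°C vs 50°C → primer B is higher.

Primer B, 50°C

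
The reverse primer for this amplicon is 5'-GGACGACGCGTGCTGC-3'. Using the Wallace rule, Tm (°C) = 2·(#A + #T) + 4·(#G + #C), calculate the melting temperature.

G=7, A=2, C=5, T=2
A+T = 4, G+C = 12
Tm = 2×4 + 4×12 = 56°C

56°C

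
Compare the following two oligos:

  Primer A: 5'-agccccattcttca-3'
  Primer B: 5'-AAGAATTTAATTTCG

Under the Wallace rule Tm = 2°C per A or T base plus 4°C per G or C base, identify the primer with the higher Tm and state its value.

Primer A, 42°C

Primer A: A+T=7, G+C=7 → Tm = 2(7)+4(7) = 42°C
Primer B: A+T=12, G+C=3 → Tm = 2(12)+4(3) = 36°C
42°C vs 36°C → primer A is higher.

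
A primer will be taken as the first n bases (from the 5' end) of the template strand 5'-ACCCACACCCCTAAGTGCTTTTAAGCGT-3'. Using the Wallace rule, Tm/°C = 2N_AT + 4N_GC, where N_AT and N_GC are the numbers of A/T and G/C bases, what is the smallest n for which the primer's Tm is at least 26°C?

n = 8

First 7 bases: ACCCACA → Tm = 22°C (< 26°C)
First 8 bases: ACCCACAC → Tm = 26°C (≥ 26°C)
Since every base adds ≥2°C, Tm only increases with n, so the threshold is first crossed at n = 8.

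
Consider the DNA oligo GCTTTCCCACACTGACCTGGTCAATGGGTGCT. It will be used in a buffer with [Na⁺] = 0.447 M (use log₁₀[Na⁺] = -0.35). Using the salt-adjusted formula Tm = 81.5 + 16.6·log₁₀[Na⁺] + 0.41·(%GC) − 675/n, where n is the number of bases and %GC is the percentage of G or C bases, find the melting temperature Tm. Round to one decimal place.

77.7°C

Length n = 32. Scanning the sequence gives T=9, A=5, G=8, C=10.
G+C = 18, so %GC = 18/32 × 100 = 56.25%
Salt term: 16.6 × (-0.35) = -5.81
GC term: 0.41 × 56.25 = 23.062; length term: −675/32 = −21.094
Tm = 81.5 + (-5.81) + 23.062 − 21.094 = 77.658 → 77.7°C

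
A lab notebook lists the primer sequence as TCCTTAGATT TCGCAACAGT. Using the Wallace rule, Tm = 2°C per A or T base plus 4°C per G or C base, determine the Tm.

56°C

G=3, A=5, T=7, C=5
So N_AT = 12 and N_GC = 8.
Tm = 2×12 + 4×8 = 56°C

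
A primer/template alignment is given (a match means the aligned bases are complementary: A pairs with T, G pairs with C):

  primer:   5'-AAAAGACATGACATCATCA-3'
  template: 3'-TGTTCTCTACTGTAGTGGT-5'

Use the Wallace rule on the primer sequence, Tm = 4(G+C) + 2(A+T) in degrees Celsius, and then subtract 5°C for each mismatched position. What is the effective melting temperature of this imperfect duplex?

Primer base counts: A=10, T=3, G=2, C=4 → A+T=13, G+C=6
Perfect-match Tm = 2(13) + 4(6) = 26 + 24 = 50°C
Mismatches (positions where the bases are not complementary): 3 (at positions 2, 7, 17)
Effective Tm = 50 − 3×5 = 50 − 15 = 35°C

35°C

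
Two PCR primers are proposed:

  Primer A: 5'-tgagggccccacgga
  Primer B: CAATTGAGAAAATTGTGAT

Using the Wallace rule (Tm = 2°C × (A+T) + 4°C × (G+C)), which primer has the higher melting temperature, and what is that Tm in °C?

Primer A, 52°C

Primer A: A+T=4, G+C=11 → Tm = 2(4)+4(11) = 52°C
Primer B: A+T=14, G+C=5 → Tm = 2(14)+4(5) = 48°C
52°C vs 48°C → primer A is higher.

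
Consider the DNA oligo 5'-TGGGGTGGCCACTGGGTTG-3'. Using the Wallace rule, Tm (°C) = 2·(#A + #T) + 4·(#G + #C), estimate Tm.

Counting bases: G=10, A=1, C=3, T=5
A+T = 6, G+C = 13
Tm = 2(6) + 4(13) = 12 + 52 = 64°C

64°C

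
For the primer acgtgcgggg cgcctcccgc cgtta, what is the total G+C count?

19

Base counts: A=2, T=4, G=9, C=10
G+C = 9 + 10 = 19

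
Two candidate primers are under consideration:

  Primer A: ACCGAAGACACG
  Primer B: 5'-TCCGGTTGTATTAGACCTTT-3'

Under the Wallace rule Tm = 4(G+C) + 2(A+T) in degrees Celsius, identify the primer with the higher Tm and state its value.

Primer A: A+T=5, G+C=7 → Tm = 2(5)+4(7) = 38°C
Primer B: A+T=12, G+C=8 → Tm = 2(12)+4(8) = 56°C
38°C vs 56°C → primer B is higher.

Primer B, 56°C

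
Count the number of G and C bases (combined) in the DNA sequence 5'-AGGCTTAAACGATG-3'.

Counting bases: G=4, T=3, C=2, A=5
Total G or C: 4 + 2 = 6

6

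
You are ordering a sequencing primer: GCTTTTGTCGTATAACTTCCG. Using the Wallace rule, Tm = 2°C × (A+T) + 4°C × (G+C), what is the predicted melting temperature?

A=3, T=9, G=4, C=5
AT pairs contribute 12, GC pairs contribute 9.
Tm = 2(12) + 4(9) = 24 + 36 = 60°C

60°C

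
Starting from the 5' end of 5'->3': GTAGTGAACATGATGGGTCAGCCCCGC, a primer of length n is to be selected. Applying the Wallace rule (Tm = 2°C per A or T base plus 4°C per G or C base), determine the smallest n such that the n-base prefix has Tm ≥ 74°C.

n = 24

First 23 bases: GTAGTGAACATGATGGGTCAGCC → Tm = 70°C (< 74°C)
First 24 bases: GTAGTGAACATGATGGGTCAGCCC → Tm = 74°C (≥ 74°C)
Each additional base adds 2°C (A/T) or 4°C (G/C), so Tm is non-decreasing in n; n = 24 is the first length to reach 74°C.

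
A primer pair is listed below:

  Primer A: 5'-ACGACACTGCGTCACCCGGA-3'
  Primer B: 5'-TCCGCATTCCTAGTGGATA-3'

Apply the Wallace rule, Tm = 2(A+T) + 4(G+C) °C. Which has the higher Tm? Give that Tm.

Primer A: A+T=7, G+C=13 → Tm = 2(7)+4(13) = 66°C
Primer B: A+T=10, G+C=9 → Tm = 2(10)+4(9) = 56°C
66°C vs 56°C → primer A is higher.

Primer A, 66°C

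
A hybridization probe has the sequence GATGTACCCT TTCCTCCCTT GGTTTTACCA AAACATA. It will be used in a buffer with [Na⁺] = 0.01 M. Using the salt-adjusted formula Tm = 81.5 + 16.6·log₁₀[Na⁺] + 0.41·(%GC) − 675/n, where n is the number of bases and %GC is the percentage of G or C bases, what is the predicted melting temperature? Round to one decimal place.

46.7°C

Length n = 37. Counting bases: G=4, C=11, A=9, T=13
G+C = 15, so %GC = 15/37 × 100 = 40.541%
Salt term: 16.6 × (-2) = -33.2
GC term: 0.41 × 40.541 = 16.622; length term: −675/37 = −18.243
Tm = 81.5 + (-33.2) + 16.622 − 18.243 = 46.679 → 46.7°C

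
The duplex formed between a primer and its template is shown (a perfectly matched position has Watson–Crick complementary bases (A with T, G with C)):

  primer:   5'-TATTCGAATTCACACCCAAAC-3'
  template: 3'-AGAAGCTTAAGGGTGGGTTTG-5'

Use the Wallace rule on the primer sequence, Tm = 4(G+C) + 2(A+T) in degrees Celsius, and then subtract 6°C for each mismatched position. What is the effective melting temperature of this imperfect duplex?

46°C

Primer base counts: A=8, T=5, G=1, C=7 → A+T=13, G+C=8
Perfect-match Tm = 2(13) + 4(8) = 26 + 32 = 58°C
Mismatches (positions where the bases are not complementary): 2 (at positions 2, 12)
Effective Tm = 58 − 2×6 = 58 − 12 = 46°C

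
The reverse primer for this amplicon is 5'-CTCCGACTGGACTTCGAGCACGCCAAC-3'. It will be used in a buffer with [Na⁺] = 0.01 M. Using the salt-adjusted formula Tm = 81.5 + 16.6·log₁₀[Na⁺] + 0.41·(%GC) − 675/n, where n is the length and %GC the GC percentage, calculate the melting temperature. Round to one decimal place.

49.1°C

Length n = 27. Counting bases: T=4, A=6, C=11, G=6
G+C = 17, so %GC = 17/27 × 100 = 62.963%
Salt term: 16.6 × (-2) = -33.2
GC term: 0.41 × 62.963 = 25.815; length term: −675/27 = −25
Tm = 81.5 + (-33.2) + 25.815 − 25 = 49.115 → 49.1°C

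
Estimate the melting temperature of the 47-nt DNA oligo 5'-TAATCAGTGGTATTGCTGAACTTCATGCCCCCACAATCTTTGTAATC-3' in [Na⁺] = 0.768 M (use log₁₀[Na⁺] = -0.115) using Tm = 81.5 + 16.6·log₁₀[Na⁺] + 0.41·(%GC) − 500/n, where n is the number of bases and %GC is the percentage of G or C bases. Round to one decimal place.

Length n = 47. Counting bases: A=12, G=7, T=16, C=12
G+C = 19, so %GC = 19/47 × 100 = 40.426%
Salt term: 16.6 × (-0.115) = -1.909
GC term: 0.41 × 40.426 = 16.575; length term: −500/47 = −10.638
Tm = 81.5 + (-1.909) + 16.575 − 10.638 = 85.528 → 85.5°C

85.5°C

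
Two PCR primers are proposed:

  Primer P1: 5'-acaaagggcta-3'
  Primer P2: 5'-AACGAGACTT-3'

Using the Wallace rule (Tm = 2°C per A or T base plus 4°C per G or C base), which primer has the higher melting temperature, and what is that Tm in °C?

Primer P1, 32°C

Primer P1: A+T=6, G+C=5 → Tm = 2(6)+4(5) = 32°C
Primer P2: A+T=6, G+C=4 → Tm = 2(6)+4(4) = 28°C
32°C vs 28°C → primer P1 is higher.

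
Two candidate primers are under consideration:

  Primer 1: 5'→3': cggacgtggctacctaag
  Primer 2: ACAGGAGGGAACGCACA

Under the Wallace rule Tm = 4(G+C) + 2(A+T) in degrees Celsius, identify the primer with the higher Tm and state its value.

Primer 1, 58°C

Primer 1: A+T=7, G+C=11 → Tm = 2(7)+4(11) = 58°C
Primer 2: A+T=7, G+C=10 → Tm = 2(7)+4(10) = 54°C
58°C vs 54°C → primer 1 is higher.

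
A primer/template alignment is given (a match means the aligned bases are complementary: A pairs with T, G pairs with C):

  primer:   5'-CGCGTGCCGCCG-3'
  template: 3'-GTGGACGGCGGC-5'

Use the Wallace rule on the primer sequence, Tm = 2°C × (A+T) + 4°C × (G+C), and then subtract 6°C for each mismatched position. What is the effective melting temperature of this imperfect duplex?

34°C

Primer base counts: A=0, T=1, G=5, C=6 → A+T=1, G+C=11
Perfect-match Tm = 2(1) + 4(11) = 2 + 44 = 46°C
Mismatches (positions where the bases are not complementary): 2 (at positions 2, 4)
Effective Tm = 46 − 2×6 = 46 − 12 = 34°C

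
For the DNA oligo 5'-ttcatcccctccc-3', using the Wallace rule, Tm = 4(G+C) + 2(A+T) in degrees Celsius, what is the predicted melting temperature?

T=4, C=8, G=0, A=1
A+T = 5, G+C = 8
Tm = 2×5 + 4×8 = 42°C

42°C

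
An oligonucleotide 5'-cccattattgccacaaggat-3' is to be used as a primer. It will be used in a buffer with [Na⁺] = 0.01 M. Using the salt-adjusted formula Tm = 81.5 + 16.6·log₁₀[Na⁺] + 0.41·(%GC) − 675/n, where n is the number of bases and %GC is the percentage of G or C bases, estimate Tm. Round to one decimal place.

Length n = 20. Scanning the sequence gives T=5, A=6, G=3, C=6.
G+C = 9, so %GC = 9/20 × 100 = 45%
Salt term: 16.6 × (-2) = -33.2
GC term: 0.41 × 45 = 18.45; length term: −675/20 = −33.75
Tm = 81.5 + (-33.2) + 18.45 − 33.75 = 33 → 33.0°C

33.0°C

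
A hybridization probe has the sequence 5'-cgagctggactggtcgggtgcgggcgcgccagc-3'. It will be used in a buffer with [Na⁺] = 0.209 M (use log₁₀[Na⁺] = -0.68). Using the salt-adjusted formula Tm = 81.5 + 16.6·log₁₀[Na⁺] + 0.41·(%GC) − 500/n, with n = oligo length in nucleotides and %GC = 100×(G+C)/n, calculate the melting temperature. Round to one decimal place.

Length n = 33. A=3, G=16, T=4, C=10
G+C = 26, so %GC = 26/33 × 100 = 78.788%
Salt term: 16.6 × (-0.68) = -11.288
GC term: 0.41 × 78.788 = 32.303; length term: −500/33 = −15.152
Tm = 81.5 + (-11.288) + 32.303 − 15.152 = 87.363 → 87.4°C

87.4°C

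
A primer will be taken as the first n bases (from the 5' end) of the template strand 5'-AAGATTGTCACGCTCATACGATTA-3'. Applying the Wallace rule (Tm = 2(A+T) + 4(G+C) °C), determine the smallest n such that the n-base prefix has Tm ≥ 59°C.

n = 21

First 20 bases: AAGATTGTCACGCTCATACG → Tm = 58°C (< 59°C)
First 21 bases: AAGATTGTCACGCTCATACGA → Tm = 60°C (≥ 59°C)
Each additional base adds 2°C (A/T) or 4°C (G/C), so Tm is non-decreasing in n; n = 21 is the first length to reach 59°C.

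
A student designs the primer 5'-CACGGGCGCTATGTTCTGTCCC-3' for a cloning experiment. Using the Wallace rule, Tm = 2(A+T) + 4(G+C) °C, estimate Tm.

72°C

Counting bases: T=6, C=8, A=2, G=6
AT pairs contribute 8, GC pairs contribute 14.
Tm = 4·14 + 2·8 = 56 + 16 = 72°C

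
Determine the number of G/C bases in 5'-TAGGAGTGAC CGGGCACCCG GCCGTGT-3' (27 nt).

19

Counting bases: C=8, G=11, A=4, T=4
Total G or C: 11 + 8 = 19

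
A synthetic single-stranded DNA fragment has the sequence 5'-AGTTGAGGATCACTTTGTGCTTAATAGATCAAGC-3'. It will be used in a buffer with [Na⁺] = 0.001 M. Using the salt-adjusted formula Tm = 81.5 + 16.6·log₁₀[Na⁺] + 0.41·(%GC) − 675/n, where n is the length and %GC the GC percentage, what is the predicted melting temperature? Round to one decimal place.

27.5°C

Length n = 34. T=11, C=5, A=10, G=8
G+C = 13, so %GC = 13/34 × 100 = 38.235%
Salt term: 16.6 × (-3) = -49.8
GC term: 0.41 × 38.235 = 15.676; length term: −675/34 = −19.853
Tm = 81.5 + (-49.8) + 15.676 − 19.853 = 27.523 → 27.5°C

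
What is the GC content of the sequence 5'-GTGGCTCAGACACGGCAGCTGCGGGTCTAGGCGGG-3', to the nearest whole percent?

A=5, G=16, C=9, T=5
G+C = 16 + 9 = 25 out of 35 bases
%GC = 25/35 × 100 = 71.43% ≈ 71%

71%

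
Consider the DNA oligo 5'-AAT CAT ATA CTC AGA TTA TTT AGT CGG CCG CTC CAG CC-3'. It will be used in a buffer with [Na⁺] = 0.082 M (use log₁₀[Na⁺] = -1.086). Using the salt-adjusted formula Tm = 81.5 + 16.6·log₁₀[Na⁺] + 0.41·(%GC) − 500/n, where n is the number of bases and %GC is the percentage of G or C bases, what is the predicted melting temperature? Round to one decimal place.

68.7°C

Length n = 38. Base counts: A=10, C=11, T=11, G=6
G+C = 17, so %GC = 17/38 × 100 = 44.737%
Salt term: 16.6 × (-1.086) = -18.028
GC term: 0.41 × 44.737 = 18.342; length term: −500/38 = −13.158
Tm = 81.5 + (-18.028) + 18.342 − 13.158 = 68.656 → 68.7°C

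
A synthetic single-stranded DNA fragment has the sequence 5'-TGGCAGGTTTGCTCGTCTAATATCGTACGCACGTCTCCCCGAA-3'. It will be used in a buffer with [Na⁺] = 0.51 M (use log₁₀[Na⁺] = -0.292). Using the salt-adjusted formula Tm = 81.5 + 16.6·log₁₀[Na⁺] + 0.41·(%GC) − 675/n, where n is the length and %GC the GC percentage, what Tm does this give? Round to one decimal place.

82.9°C

Length n = 43. Scanning the sequence gives C=13, T=12, A=8, G=10.
G+C = 23, so %GC = 23/43 × 100 = 53.488%
Salt term: 16.6 × (-0.292) = -4.847
GC term: 0.41 × 53.488 = 21.93; length term: −675/43 = −15.698
Tm = 81.5 + (-4.847) + 21.93 − 15.698 = 82.885 → 82.9°C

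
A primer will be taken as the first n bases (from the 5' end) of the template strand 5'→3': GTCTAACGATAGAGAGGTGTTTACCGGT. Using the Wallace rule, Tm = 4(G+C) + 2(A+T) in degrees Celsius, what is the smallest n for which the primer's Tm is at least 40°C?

First 13 bases: GTCTAACGATAGA → Tm = 36°C (< 40°C)
First 14 bases: GTCTAACGATAGAG → Tm = 40°C (≥ 40°C)
Each additional base adds 2°C (A/T) or 4°C (G/C), so Tm is non-decreasing in n; n = 14 is the first length to reach 40°C.

n = 14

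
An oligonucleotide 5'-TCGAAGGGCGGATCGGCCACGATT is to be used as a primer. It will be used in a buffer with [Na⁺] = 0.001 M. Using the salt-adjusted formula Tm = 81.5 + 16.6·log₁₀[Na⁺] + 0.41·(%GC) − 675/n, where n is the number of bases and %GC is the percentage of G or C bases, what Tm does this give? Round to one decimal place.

Length n = 24. A=5, G=9, T=4, C=6
G+C = 15, so %GC = 15/24 × 100 = 62.5%
Salt term: 16.6 × (-3) = -49.8
GC term: 0.41 × 62.5 = 25.625; length term: −675/24 = −28.125
Tm = 81.5 + (-49.8) + 25.625 − 28.125 = 29.2 → 29.2°C

29.2°C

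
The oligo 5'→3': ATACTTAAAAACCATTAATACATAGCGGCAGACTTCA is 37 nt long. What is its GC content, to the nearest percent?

32%

G=4, T=9, C=8, A=16
G+C = 4 + 8 = 12 out of 37 bases
%GC = 12/37 × 100 = 32.43% ≈ 32%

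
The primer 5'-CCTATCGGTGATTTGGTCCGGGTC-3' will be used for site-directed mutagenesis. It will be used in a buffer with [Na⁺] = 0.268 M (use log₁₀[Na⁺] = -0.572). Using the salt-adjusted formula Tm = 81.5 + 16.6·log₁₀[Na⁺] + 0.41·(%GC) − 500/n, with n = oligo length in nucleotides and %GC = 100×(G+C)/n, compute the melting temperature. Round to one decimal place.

75.1°C

Length n = 24. Base counts: A=2, T=8, G=8, C=6
G+C = 14, so %GC = 14/24 × 100 = 58.333%
Salt term: 16.6 × (-0.572) = -9.495
GC term: 0.41 × 58.333 = 23.917; length term: −500/24 = −20.833
Tm = 81.5 + (-9.495) + 23.917 − 20.833 = 75.089 → 75.1°C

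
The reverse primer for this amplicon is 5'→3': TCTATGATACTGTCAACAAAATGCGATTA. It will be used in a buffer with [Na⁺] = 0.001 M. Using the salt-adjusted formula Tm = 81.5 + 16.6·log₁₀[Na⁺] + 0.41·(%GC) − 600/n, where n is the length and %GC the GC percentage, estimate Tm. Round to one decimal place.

Length n = 29. A=11, T=9, G=4, C=5
G+C = 9, so %GC = 9/29 × 100 = 31.034%
Salt term: 16.6 × (-3) = -49.8
GC term: 0.41 × 31.034 = 12.724; length term: −600/29 = −20.69
Tm = 81.5 + (-49.8) + 12.724 − 20.69 = 23.734 → 23.7°C

23.7°C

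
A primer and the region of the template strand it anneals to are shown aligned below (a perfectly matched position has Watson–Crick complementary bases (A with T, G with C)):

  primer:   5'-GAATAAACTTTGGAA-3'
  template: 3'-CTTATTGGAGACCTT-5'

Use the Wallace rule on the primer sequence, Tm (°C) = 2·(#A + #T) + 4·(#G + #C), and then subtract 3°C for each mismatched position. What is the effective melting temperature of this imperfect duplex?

32°C

Primer base counts: A=7, T=4, G=3, C=1 → A+T=11, G+C=4
Perfect-match Tm = 2(11) + 4(4) = 22 + 16 = 38°C
Mismatches (positions where the bases are not complementary): 2 (at positions 7, 10)
Effective Tm = 38 − 2×3 = 38 − 6 = 32°C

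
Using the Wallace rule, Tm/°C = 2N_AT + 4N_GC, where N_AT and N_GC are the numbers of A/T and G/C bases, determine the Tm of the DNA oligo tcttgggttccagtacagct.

Scanning the sequence gives T=7, C=5, G=5, A=3.
A+T = 10, G+C = 10
Tm = 4·10 + 2·10 = 40 + 20 = 60°C

60°C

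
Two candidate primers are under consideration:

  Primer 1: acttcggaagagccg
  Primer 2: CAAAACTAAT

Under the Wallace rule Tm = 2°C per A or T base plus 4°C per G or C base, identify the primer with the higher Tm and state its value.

Primer 1: A+T=6, G+C=9 → Tm = 2(6)+4(9) = 48°C
Primer 2: A+T=8, G+C=2 → Tm = 2(8)+4(2) = 24°C
48°C vs 24°C → primer 1 is higher.

Primer 1, 48°C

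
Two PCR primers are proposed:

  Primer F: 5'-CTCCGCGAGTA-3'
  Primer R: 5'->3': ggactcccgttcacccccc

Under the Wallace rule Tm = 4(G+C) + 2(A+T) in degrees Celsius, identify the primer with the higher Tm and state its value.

Primer R, 66°C

Primer F: A+T=4, G+C=7 → Tm = 2(4)+4(7) = 36°C
Primer R: A+T=5, G+C=14 → Tm = 2(5)+4(14) = 66°C
36°C vs 66°C → primer R is higher.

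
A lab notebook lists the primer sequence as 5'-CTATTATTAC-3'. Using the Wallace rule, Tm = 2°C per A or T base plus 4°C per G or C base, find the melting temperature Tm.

24°C

Counting bases: A=3, G=0, C=2, T=5
A+T = 8, G+C = 2
Tm = 4·2 + 2·8 = 8 + 16 = 24°C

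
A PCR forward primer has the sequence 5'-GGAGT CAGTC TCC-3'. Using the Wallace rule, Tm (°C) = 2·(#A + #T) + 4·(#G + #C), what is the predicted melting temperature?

Scanning the sequence gives T=3, C=4, A=2, G=4.
AT pairs contribute 5, GC pairs contribute 8.
Tm = 2(5) + 4(8) = 10 + 32 = 42°C

42°C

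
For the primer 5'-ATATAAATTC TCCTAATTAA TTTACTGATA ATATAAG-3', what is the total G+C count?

Base counts: G=2, C=4, T=15, A=16
Total G or C: 2 + 4 = 6

6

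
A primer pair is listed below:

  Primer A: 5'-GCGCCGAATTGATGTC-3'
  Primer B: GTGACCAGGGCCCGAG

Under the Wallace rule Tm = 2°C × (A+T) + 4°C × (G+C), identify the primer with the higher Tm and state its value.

Primer B, 56°C

Primer A: A+T=7, G+C=9 → Tm = 2(7)+4(9) = 50°C
Primer B: A+T=4, G+C=12 → Tm = 2(4)+4(12) = 56°C
50°C vs 56°C → primer B is higher.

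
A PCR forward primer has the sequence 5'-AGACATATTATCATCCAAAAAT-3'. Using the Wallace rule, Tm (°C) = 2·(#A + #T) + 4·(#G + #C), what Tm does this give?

Scanning the sequence gives G=1, C=4, T=6, A=11.
A+T = 17, G+C = 5
Tm = 2×17 + 4×5 = 54°C

54°C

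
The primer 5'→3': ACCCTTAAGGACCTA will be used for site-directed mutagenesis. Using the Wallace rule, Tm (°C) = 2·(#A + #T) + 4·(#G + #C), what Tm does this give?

44°C

Base counts: A=5, T=3, G=2, C=5
So N_AT = 8 and N_GC = 7.
Tm = 2×8 + 4×7 = 44°C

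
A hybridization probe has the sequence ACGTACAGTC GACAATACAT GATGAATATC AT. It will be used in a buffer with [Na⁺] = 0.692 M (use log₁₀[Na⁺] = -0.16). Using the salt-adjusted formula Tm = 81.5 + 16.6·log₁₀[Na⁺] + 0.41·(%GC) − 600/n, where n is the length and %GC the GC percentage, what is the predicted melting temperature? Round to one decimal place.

74.2°C

Length n = 32. C=6, A=13, G=5, T=8
G+C = 11, so %GC = 11/32 × 100 = 34.375%
Salt term: 16.6 × (-0.16) = -2.656
GC term: 0.41 × 34.375 = 14.094; length term: −600/32 = −18.75
Tm = 81.5 + (-2.656) + 14.094 − 18.75 = 74.188 → 74.2°C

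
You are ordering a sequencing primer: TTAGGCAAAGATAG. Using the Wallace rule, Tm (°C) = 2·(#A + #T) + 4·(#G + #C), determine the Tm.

38°C

T=3, C=1, A=6, G=4
So N_AT = 9 and N_GC = 5.
Tm = 4·5 + 2·9 = 20 + 18 = 38°C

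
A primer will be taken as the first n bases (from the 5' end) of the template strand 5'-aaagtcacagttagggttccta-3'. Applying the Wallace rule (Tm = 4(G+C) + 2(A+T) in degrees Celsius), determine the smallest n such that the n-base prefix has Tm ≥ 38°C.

n = 14

First 13 bases: AAAGTCACAGTTA → Tm = 34°C (< 38°C)
First 14 bases: AAAGTCACAGTTAG → Tm = 38°C (≥ 38°C)
Since every base adds ≥2°C, Tm only increases with n, so the threshold is first crossed at n = 14.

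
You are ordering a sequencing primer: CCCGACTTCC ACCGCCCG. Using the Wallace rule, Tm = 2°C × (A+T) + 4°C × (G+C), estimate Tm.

Counting bases: T=2, G=3, C=11, A=2
So N_AT = 4 and N_GC = 14.
Tm = 4·14 + 2·4 = 56 + 8 = 64°C

64°C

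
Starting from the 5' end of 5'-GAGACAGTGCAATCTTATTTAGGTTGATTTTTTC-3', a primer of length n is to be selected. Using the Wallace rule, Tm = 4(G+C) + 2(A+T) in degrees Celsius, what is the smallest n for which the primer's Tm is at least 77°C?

n = 29

First 28 bases: GAGACAGTGCAATCTTATTTAGGTTGAT → Tm = 76°C (< 77°C)
First 29 bases: GAGACAGTGCAATCTTATTTAGGTTGATT → Tm = 78°C (≥ 77°C)
Each additional base adds 2°C (A/T) or 4°C (G/C), so Tm is non-decreasing in n; n = 29 is the first length to reach 77°C.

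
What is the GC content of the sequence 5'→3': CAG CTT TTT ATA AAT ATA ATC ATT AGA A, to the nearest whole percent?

Scanning the sequence gives G=2, T=11, C=3, A=12.
G+C = 2 + 3 = 5 out of 28 bases
%GC = 5/28 × 100 = 17.86% ≈ 18%

18%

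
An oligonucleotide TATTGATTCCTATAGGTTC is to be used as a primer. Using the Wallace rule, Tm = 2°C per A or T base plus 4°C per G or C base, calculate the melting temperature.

Scanning the sequence gives G=3, T=9, A=4, C=3.
AT pairs contribute 13, GC pairs contribute 6.
Tm = 4·6 + 2·13 = 24 + 26 = 50°C

50°C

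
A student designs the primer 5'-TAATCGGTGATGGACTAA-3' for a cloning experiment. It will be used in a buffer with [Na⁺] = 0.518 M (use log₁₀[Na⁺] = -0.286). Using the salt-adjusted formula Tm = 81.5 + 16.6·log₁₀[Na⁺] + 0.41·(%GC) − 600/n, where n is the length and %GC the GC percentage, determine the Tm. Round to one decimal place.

Length n = 18. Counting bases: T=5, C=2, G=5, A=6
G+C = 7, so %GC = 7/18 × 100 = 38.889%
Salt term: 16.6 × (-0.286) = -4.748
GC term: 0.41 × 38.889 = 15.944; length term: −600/18 = −33.333
Tm = 81.5 + (-4.748) + 15.944 − 33.333 = 59.363 → 59.4°C

59.4°C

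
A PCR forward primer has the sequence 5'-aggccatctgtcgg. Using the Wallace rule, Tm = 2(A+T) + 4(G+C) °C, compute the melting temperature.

Counting bases: G=5, C=4, A=2, T=3
So N_AT = 5 and N_GC = 9.
Tm = 2(5) + 4(9) = 10 + 36 = 46°C

46°C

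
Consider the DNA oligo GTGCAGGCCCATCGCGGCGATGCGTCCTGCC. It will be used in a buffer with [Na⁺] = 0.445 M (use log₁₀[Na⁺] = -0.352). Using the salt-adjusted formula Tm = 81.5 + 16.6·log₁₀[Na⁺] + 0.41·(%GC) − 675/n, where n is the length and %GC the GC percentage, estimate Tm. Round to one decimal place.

84.3°C

Length n = 31. Scanning the sequence gives T=5, A=3, G=11, C=12.
G+C = 23, so %GC = 23/31 × 100 = 74.194%
Salt term: 16.6 × (-0.352) = -5.843
GC term: 0.41 × 74.194 = 30.42; length term: −675/31 = −21.774
Tm = 81.5 + (-5.843) + 30.42 − 21.774 = 84.303 → 84.3°C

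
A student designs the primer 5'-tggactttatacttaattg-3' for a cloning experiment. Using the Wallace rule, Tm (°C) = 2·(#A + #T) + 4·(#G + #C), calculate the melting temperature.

48°C

Counting bases: G=3, C=2, T=9, A=5
AT pairs contribute 14, GC pairs contribute 5.
Tm = 2(14) + 4(5) = 28 + 20 = 48°C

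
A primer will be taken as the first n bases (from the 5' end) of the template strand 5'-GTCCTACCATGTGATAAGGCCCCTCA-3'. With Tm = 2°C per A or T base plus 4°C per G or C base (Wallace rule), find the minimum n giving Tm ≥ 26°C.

First 7 bases: GTCCTAC → Tm = 22°C (< 26°C)
First 8 bases: GTCCTACC → Tm = 26°C (≥ 26°C)
Since every base adds ≥2°C, Tm only increases with n, so the threshold is first crossed at n = 8.

n = 8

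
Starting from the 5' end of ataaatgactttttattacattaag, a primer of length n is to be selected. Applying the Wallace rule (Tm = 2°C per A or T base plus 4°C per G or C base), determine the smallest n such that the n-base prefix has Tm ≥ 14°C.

n = 7

First 6 bases: ATAAAT → Tm = 12°C (< 14°C)
First 7 bases: ATAAATG → Tm = 16°C (≥ 14°C)
Since every base adds ≥2°C, Tm only increases with n, so the threshold is first crossed at n = 7.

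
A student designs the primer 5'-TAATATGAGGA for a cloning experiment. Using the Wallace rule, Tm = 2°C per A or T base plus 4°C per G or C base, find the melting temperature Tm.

T=3, A=5, C=0, G=3
So N_AT = 8 and N_GC = 3.
Tm = 2(8) + 4(3) = 16 + 12 = 28°C

28°C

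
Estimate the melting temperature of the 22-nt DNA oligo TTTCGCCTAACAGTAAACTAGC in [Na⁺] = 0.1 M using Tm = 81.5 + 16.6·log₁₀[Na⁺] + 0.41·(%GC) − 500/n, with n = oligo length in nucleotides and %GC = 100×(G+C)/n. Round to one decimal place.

58.9°C

Length n = 22. Counting bases: A=7, C=6, T=6, G=3
G+C = 9, so %GC = 9/22 × 100 = 40.909%
Salt term: 16.6 × (-1) = -16.6
GC term: 0.41 × 40.909 = 16.773; length term: −500/22 = −22.727
Tm = 81.5 + (-16.6) + 16.773 − 22.727 = 58.946 → 58.9°C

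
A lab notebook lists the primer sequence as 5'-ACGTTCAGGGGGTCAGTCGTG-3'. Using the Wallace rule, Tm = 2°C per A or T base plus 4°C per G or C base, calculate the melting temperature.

Counting bases: T=5, C=4, G=9, A=3
So N_AT = 8 and N_GC = 13.
Tm = 4·13 + 2·8 = 52 + 16 = 68°C

68°C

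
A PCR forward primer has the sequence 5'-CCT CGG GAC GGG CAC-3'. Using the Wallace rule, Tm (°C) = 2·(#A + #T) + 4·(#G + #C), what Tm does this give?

54°C

Scanning the sequence gives C=6, G=6, A=2, T=1.
So N_AT = 3 and N_GC = 12.
Tm = 2(3) + 4(12) = 6 + 48 = 54°C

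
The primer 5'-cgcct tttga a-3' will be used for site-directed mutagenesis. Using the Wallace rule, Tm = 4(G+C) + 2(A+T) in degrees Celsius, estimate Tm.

32°C

Base counts: T=4, G=2, A=2, C=3
AT pairs contribute 6, GC pairs contribute 5.
Tm = 2(6) + 4(5) = 12 + 20 = 32°C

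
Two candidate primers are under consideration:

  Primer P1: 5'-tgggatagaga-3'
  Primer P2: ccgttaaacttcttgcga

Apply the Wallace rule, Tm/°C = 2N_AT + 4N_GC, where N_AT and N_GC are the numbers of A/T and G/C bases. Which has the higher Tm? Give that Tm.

Primer P1: A+T=6, G+C=5 → Tm = 2(6)+4(5) = 32°C
Primer P2: A+T=10, G+C=8 → Tm = 2(10)+4(8) = 52°C
32°C vs 52°C → primer P2 is higher.

Primer P2, 52°C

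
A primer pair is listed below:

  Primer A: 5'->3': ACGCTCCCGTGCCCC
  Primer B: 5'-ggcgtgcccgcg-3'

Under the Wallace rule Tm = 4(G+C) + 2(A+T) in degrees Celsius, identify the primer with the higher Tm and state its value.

Primer A: A+T=3, G+C=12 → Tm = 2(3)+4(12) = 54°C
Primer B: A+T=1, G+C=11 → Tm = 2(1)+4(11) = 46°C
54°C vs 46°C → primer A is higher.

Primer A, 54°C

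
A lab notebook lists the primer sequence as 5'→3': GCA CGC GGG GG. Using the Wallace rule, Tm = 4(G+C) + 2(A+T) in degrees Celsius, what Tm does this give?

42°C

Counting bases: T=0, C=3, A=1, G=7
A+T = 1, G+C = 10
Tm = 2(1) + 4(10) = 2 + 40 = 42°C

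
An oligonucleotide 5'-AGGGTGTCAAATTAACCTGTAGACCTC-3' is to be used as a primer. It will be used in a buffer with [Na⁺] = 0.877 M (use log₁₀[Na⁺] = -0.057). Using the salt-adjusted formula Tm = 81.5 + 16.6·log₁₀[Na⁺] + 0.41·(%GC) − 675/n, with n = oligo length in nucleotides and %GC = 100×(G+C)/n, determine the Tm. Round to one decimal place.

73.8°C

Length n = 27. Base counts: A=8, T=7, G=6, C=6
G+C = 12, so %GC = 12/27 × 100 = 44.444%
Salt term: 16.6 × (-0.057) = -0.946
GC term: 0.41 × 44.444 = 18.222; length term: −675/27 = −25
Tm = 81.5 + (-0.946) + 18.222 − 25 = 73.776 → 73.8°C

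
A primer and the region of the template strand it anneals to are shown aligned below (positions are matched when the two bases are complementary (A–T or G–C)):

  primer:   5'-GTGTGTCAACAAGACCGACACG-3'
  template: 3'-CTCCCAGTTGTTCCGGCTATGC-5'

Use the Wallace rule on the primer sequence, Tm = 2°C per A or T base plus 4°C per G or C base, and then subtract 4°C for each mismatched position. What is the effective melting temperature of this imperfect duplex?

52°C

Primer base counts: A=7, T=3, G=6, C=6 → A+T=10, G+C=12
Perfect-match Tm = 2(10) + 4(12) = 20 + 48 = 68°C
Mismatches (positions where the bases are not complementary): 4 (at positions 2, 4, 14, 19)
Effective Tm = 68 − 4×4 = 68 − 16 = 52°C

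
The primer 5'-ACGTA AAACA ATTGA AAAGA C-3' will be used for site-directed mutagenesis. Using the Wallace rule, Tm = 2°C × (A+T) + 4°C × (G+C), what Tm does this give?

54°C

T=3, A=12, G=3, C=3
A+T = 15, G+C = 6
Tm = 4·6 + 2·15 = 24 + 30 = 54°C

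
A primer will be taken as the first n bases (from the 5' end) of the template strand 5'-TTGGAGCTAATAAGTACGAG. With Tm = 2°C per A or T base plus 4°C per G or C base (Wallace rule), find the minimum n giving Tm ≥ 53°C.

n = 20

First 19 bases: TTGGAGCTAATAAGTACGA → Tm = 52°C (< 53°C)
First 20 bases: TTGGAGCTAATAAGTACGAG → Tm = 56°C (≥ 53°C)
Each additional base adds 2°C (A/T) or 4°C (G/C), so Tm is non-decreasing in n; n = 20 is the first length to reach 53°C.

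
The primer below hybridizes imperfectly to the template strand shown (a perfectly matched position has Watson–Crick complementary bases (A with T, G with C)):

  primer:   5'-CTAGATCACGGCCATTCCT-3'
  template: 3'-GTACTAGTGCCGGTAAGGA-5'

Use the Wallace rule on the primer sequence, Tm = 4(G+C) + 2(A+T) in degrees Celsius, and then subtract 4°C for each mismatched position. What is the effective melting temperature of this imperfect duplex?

Primer base counts: A=4, T=5, G=3, C=7 → A+T=9, G+C=10
Perfect-match Tm = 2(9) + 4(10) = 18 + 40 = 58°C
Mismatches (positions where the bases are not complementary): 2 (at positions 2, 3)
Effective Tm = 58 − 2×4 = 58 − 8 = 50°C

50°C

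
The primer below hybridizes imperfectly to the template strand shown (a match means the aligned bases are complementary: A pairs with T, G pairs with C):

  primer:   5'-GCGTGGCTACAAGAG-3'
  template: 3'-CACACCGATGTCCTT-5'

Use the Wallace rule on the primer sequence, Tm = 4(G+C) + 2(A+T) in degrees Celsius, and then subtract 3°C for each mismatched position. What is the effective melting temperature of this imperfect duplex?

39°C

Primer base counts: A=4, T=2, G=6, C=3 → A+T=6, G+C=9
Perfect-match Tm = 2(6) + 4(9) = 12 + 36 = 48°C
Mismatches (positions where the bases are not complementary): 3 (at positions 2, 12, 15)
Effective Tm = 48 − 3×3 = 48 − 9 = 39°C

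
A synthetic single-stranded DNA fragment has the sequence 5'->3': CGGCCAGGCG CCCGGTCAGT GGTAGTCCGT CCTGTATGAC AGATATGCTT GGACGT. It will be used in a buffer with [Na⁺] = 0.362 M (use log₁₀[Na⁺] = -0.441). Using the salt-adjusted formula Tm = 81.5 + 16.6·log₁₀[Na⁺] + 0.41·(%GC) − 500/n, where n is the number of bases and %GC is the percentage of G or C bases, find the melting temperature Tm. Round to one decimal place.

90.1°C

Length n = 56. Base counts: C=15, A=9, G=19, T=13
G+C = 34, so %GC = 34/56 × 100 = 60.714%
Salt term: 16.6 × (-0.441) = -7.321
GC term: 0.41 × 60.714 = 24.893; length term: −500/56 = −8.929
Tm = 81.5 + (-7.321) + 24.893 − 8.929 = 90.143 → 90.1°C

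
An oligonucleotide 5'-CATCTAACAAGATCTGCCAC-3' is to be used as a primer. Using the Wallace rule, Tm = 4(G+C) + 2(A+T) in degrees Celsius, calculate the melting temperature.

Counting bases: G=2, A=7, C=7, T=4
So N_AT = 11 and N_GC = 9.
Tm = 4·9 + 2·11 = 36 + 22 = 58°C

58°C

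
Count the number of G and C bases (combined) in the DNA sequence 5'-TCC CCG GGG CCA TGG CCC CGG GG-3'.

Base counts: C=10, G=10, T=2, A=1
G+C = 10 + 10 = 20

20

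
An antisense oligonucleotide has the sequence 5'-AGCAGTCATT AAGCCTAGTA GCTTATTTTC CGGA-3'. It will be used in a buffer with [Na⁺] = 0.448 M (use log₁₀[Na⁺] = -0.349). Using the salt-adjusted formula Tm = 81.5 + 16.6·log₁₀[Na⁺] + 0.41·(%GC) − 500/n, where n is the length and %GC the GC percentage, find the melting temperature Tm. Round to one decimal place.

Length n = 34. Scanning the sequence gives A=9, G=7, T=11, C=7.
G+C = 14, so %GC = 14/34 × 100 = 41.176%
Salt term: 16.6 × (-0.349) = -5.793
GC term: 0.41 × 41.176 = 16.882; length term: −500/34 = −14.706
Tm = 81.5 + (-5.793) + 16.882 − 14.706 = 77.883 → 77.9°C

77.9°C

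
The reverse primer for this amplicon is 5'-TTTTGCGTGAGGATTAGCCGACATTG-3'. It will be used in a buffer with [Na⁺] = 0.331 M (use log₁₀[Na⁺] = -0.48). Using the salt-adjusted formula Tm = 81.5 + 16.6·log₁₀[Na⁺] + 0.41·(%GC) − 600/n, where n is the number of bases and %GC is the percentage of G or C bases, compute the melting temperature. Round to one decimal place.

Length n = 26. G=8, T=9, A=5, C=4
G+C = 12, so %GC = 12/26 × 100 = 46.154%
Salt term: 16.6 × (-0.48) = -7.968
GC term: 0.41 × 46.154 = 18.923; length term: −600/26 = −23.077
Tm = 81.5 + (-7.968) + 18.923 − 23.077 = 69.378 → 69.4°C

69.4°C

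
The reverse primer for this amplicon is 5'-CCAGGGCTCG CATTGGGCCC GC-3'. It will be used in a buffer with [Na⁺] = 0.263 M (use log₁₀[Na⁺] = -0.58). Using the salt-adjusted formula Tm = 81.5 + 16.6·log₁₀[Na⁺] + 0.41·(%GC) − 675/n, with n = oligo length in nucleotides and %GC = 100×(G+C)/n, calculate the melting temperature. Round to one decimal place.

Length n = 22. Counting bases: C=9, G=8, A=2, T=3
G+C = 17, so %GC = 17/22 × 100 = 77.273%
Salt term: 16.6 × (-0.58) = -9.628
GC term: 0.41 × 77.273 = 31.682; length term: −675/22 = −30.682
Tm = 81.5 + (-9.628) + 31.682 − 30.682 = 72.872 → 72.9°C

72.9°C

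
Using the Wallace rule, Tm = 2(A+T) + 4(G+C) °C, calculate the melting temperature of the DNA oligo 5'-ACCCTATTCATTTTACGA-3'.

48°C

Scanning the sequence gives G=1, T=7, A=5, C=5.
AT pairs contribute 12, GC pairs contribute 6.
Tm = 2(12) + 4(6) = 24 + 24 = 48°C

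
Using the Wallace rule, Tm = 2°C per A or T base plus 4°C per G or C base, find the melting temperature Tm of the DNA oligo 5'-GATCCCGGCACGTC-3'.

G=4, T=2, C=6, A=2
AT pairs contribute 4, GC pairs contribute 10.
Tm = 2(4) + 4(10) = 8 + 40 = 48°C

48°C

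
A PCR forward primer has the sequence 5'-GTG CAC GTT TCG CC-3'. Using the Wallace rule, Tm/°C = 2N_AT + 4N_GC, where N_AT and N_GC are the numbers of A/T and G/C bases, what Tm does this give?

Scanning the sequence gives G=4, C=5, T=4, A=1.
So N_AT = 5 and N_GC = 9.
Tm = 2(5) + 4(9) = 10 + 36 = 46°C

46°C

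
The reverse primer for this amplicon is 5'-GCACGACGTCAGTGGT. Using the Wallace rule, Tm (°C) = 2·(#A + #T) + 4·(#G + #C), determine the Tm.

G=6, T=3, A=3, C=4
A+T = 6, G+C = 10
Tm = 2×6 + 4×10 = 52°C

52°C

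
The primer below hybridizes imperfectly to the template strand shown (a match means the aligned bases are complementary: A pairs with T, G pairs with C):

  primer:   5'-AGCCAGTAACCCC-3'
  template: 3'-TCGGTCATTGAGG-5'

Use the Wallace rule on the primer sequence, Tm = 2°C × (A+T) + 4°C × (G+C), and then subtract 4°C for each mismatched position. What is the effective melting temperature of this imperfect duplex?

Primer base counts: A=4, T=1, G=2, C=6 → A+T=5, G+C=8
Perfect-match Tm = 2(5) + 4(8) = 10 + 32 = 42°C
Mismatches (positions where the bases are not complementary): 1 (at position 11)
Effective Tm = 42 − 1×4 = 42 − 4 = 38°C

38°C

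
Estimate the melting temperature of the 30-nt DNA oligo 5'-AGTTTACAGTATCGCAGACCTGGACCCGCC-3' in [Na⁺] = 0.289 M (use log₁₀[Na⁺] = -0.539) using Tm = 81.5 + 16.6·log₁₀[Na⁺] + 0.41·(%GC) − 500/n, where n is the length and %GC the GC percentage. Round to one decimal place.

Length n = 30. Base counts: A=7, G=7, C=10, T=6
G+C = 17, so %GC = 17/30 × 100 = 56.667%
Salt term: 16.6 × (-0.539) = -8.947
GC term: 0.41 × 56.667 = 23.233; length term: −500/30 = −16.667
Tm = 81.5 + (-8.947) + 23.233 − 16.667 = 79.119 → 79.1°C

79.1°C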